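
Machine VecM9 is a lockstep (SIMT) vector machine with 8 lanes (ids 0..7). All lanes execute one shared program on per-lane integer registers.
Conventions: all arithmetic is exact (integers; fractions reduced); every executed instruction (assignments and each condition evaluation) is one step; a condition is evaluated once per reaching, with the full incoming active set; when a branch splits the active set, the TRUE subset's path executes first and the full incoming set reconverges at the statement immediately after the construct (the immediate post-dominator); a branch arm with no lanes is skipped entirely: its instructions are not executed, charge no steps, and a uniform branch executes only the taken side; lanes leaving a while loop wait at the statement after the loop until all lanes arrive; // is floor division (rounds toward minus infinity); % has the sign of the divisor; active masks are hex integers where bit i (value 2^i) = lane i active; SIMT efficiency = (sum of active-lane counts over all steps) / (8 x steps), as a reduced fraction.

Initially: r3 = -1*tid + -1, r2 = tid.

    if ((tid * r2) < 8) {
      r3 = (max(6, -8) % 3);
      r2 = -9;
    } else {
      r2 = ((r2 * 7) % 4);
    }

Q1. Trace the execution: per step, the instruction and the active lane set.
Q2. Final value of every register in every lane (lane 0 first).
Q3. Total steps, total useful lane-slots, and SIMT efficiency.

step 0: eval ((tid * r2) < 8)        0xff
step 1: r3 <- (max(6, -8) % 3)       0x07
step 2: r2 <- -9                     0x07
step 3: r2 <- ((r2 * 7) % 4)         0xf8

Answer: 4 steps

r3: 0,0,0,-4,-5,-6,-7,-8
r2: -9,-9,-9,1,0,3,2,1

steps = 4; useful = 19; efficiency = 19/32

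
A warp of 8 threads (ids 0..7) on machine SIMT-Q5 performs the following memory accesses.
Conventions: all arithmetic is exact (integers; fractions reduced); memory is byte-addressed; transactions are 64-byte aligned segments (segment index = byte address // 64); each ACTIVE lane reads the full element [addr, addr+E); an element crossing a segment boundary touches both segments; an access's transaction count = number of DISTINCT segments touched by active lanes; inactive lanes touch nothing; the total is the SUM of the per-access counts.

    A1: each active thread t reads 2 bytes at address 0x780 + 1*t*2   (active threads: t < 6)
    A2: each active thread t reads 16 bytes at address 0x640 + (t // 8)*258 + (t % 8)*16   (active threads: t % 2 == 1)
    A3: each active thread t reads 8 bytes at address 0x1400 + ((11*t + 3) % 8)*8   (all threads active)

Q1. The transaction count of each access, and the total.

A1: 1 transaction
A2: 2 transactions
A3: 1 transaction

Answer: 1,2,1; total 4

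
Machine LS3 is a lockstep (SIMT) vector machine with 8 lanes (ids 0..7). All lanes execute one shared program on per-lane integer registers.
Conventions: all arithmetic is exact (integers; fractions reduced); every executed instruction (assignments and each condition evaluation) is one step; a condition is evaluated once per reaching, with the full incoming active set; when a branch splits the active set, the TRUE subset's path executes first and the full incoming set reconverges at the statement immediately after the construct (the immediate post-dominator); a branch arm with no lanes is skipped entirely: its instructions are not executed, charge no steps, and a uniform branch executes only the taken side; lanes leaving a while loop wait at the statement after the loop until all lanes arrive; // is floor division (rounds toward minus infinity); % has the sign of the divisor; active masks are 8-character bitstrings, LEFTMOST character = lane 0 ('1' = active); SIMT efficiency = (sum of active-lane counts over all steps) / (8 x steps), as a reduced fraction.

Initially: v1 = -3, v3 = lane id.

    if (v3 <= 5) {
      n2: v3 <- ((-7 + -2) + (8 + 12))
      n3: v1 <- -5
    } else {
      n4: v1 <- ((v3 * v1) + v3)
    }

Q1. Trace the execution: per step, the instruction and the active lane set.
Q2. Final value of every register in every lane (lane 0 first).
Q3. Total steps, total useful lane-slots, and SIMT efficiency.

step 0: eval (v3 <= 5)               11111111
step 1: v3 <- ((-7 + -2) + (8 + 12)) 11111100
step 2: v1 <- -5                     11111100
step 3: v1 <- ((v3 * v1) + v3)       00000011

Answer: 4 steps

v1: -5,-5,-5,-5,-5,-5,-12,-14
v3: 11,11,11,11,11,11,6,7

steps = 4; useful = 22; efficiency = 22/32 = 11/16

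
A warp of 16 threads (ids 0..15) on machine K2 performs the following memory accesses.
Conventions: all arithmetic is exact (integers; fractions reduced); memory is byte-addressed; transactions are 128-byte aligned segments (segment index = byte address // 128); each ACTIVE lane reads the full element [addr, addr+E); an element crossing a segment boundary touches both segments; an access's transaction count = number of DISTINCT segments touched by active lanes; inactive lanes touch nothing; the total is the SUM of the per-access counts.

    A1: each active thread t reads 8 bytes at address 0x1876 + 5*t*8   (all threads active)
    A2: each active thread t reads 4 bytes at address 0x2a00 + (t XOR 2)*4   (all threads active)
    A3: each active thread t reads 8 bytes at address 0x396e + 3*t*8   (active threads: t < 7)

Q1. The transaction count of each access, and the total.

A1: 6 transactions
A2: 1 transaction
A3: 3 transactions

Answer: 6,1,3; total 10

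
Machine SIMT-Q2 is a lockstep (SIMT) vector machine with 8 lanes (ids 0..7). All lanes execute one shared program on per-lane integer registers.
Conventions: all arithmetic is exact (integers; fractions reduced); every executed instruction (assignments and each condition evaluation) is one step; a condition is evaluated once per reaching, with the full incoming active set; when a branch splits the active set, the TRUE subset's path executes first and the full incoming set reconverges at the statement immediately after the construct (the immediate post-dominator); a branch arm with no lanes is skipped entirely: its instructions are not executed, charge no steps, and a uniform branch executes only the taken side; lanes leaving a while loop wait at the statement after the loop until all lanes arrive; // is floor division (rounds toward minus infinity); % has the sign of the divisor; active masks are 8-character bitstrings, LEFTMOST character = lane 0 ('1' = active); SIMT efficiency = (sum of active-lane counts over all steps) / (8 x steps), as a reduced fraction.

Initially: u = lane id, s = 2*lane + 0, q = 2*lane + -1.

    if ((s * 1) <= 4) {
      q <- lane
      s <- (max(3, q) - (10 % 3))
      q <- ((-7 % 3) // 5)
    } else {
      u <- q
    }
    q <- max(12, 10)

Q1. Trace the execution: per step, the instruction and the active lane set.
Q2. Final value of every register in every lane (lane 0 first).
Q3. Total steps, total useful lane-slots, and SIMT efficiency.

step 0: eval ((s * 1) <= 4)          11111111
step 1: q <- lane                    11100000
step 2: s <- (max(3, q) - (10 % 3))  11100000
step 3: q <- ((-7 % 3) // 5)         11100000
step 4: u <- q                       00011111
step 5: q <- max(12, 10)             11111111

Answer: 6 steps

u: 0,1,2,5,7,9,11,13
s: 2,2,2,6,8,10,12,14
q: 12,12,12,12,12,12,12,12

steps = 6; useful = 30; efficiency = 30/48 = 5/8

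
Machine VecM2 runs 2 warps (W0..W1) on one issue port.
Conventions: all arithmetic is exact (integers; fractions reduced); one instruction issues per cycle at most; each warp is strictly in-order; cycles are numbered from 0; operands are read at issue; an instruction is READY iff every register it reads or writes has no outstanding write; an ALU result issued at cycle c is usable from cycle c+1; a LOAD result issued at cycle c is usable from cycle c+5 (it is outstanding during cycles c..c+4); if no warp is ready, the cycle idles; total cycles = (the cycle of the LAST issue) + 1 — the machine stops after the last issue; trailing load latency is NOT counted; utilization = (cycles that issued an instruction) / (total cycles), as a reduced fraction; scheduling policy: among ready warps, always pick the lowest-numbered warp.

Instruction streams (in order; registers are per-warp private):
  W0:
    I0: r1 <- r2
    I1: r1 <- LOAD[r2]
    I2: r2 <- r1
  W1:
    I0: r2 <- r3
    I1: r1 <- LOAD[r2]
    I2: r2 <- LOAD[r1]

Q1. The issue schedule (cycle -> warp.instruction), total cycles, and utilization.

cycle 0: W0.I0
cycle 1: W0.I1
cycle 2: W1.I0
cycle 3: W1.I1
cycle 4: idle
cycle 5: idle
cycle 6: W0.I2
cycle 7: idle
cycle 8: W1.I2

Answer: 9 cycles, utilization 2/3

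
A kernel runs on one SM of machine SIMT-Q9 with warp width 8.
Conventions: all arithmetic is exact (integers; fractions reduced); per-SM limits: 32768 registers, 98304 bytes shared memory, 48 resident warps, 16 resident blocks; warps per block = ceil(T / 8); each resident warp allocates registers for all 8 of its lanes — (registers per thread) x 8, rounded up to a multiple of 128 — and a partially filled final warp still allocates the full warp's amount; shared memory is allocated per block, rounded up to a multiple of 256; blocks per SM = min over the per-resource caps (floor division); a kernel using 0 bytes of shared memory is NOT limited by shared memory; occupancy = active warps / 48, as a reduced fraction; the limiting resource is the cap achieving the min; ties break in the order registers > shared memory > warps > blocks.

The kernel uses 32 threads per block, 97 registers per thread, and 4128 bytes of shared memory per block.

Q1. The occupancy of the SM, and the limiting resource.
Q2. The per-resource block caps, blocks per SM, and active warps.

Answer: occupancy 3/4, limited by registers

registers: 9 blocks
shared memory: 22 blocks
warps: 12 blocks
blocks: 16 blocks

Answer: 9 blocks, 36 active warps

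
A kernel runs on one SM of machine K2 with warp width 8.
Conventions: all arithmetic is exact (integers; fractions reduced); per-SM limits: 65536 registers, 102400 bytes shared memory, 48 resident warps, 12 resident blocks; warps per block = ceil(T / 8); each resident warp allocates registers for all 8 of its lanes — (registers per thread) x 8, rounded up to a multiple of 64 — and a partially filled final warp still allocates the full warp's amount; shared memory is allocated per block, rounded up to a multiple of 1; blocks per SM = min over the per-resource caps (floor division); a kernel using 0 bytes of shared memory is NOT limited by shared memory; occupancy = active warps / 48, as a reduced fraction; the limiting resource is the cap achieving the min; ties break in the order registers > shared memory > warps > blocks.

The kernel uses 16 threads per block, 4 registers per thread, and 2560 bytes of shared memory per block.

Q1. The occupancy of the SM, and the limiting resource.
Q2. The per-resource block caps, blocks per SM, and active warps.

Answer: occupancy 1/2, limited by blocks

registers: 512 blocks
shared memory: 40 blocks
warps: 24 blocks
blocks: 12 blocks

Answer: 12 blocks, 24 active warps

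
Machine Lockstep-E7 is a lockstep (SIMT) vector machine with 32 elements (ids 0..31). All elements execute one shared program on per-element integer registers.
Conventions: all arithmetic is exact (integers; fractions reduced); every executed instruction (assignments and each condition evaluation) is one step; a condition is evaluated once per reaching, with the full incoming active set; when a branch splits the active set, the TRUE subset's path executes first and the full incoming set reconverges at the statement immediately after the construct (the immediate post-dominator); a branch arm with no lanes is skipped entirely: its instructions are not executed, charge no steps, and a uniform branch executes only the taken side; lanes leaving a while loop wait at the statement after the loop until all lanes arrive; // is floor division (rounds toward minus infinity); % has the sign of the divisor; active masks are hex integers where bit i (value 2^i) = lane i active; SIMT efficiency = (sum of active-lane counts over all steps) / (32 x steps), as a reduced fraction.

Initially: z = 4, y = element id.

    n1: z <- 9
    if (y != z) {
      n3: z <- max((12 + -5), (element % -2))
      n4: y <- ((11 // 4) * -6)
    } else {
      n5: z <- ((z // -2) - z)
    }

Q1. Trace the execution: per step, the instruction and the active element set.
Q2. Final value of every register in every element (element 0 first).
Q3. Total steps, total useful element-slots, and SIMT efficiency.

step 0: z <- 9                       0xffffffff
step 1: eval (y != z)                0xffffffff
step 2: z <- max((12 + -5), (element % -2)) 0xfffffdff
step 3: y <- ((11 // 4) * -6)        0xfffffdff
step 4: z <- ((z // -2) - z)         0x00000200

Answer: 5 steps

z: 7,7,7,7,7,7,7,7,7,-14,7,7,7,7,7,7,7,7,7,7,7,7,7,7,7,7,7,7,7,7,7,7
y: -12,-12,-12,-12,-12,-12,-12,-12,-12,9,-12,-12,-12,-12,-12,-12,-12,-12,-12,-12,-12,-12,-12,-12,-12,-12,-12,-12,-12,-12,-12,-12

steps = 5; useful = 127; efficiency = 127/160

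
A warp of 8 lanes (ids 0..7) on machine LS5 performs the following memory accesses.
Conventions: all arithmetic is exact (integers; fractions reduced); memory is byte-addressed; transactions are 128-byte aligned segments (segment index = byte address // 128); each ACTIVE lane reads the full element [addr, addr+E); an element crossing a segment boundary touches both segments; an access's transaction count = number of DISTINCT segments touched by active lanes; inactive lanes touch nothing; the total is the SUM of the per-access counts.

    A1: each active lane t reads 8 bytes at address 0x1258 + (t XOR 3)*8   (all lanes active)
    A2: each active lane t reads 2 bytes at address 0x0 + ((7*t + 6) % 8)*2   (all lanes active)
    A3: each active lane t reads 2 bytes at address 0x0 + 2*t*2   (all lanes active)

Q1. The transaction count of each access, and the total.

A1: 2 transactions
A2: 1 transaction
A3: 1 transaction

Answer: 2,1,1; total 4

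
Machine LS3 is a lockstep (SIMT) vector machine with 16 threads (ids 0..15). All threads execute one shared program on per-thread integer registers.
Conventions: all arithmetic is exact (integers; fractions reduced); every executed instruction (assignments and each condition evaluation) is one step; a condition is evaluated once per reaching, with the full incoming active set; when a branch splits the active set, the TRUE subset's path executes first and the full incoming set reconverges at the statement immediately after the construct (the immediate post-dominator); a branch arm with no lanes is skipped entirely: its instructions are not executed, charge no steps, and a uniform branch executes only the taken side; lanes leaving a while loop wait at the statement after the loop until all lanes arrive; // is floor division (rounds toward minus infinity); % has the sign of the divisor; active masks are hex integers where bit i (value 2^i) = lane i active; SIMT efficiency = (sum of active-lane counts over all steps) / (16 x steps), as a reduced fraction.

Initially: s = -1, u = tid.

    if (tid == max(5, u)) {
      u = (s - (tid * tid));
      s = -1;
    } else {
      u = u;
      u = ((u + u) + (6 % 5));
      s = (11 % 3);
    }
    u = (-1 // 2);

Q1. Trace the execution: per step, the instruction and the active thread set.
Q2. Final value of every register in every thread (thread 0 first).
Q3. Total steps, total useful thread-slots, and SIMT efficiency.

step 0: eval (tid == max(5, u))      0xffff
step 1: u <- (s - (tid * tid))       0xffe0
step 2: s <- -1                      0xffe0
step 3: u <- u                       0x001f
step 4: u <- ((u + u) + (6 % 5))     0x001f
step 5: s <- (11 % 3)                0x001f
step 6: u <- (-1 // 2)               0xffff

Answer: 7 steps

s: 2,2,2,2,2,-1,-1,-1,-1,-1,-1,-1,-1,-1,-1,-1
u: -1,-1,-1,-1,-1,-1,-1,-1,-1,-1,-1,-1,-1,-1,-1,-1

steps = 7; useful = 69; efficiency = 69/112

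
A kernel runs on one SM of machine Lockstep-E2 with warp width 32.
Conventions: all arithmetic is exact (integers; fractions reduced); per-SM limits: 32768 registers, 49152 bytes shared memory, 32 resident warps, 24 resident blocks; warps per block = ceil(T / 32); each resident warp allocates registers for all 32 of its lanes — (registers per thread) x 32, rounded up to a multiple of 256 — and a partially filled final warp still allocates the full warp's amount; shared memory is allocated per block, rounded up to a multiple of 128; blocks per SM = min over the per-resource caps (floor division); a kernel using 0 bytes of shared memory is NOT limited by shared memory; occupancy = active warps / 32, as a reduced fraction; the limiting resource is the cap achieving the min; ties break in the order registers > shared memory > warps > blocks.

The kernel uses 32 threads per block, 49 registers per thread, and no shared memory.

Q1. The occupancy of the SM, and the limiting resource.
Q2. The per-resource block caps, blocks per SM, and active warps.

Answer: occupancy 9/16, limited by registers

registers: 18 blocks
shared memory: no limit (kernel uses none)
warps: 32 blocks
blocks: 24 blocks

Answer: 18 blocks, 18 active warps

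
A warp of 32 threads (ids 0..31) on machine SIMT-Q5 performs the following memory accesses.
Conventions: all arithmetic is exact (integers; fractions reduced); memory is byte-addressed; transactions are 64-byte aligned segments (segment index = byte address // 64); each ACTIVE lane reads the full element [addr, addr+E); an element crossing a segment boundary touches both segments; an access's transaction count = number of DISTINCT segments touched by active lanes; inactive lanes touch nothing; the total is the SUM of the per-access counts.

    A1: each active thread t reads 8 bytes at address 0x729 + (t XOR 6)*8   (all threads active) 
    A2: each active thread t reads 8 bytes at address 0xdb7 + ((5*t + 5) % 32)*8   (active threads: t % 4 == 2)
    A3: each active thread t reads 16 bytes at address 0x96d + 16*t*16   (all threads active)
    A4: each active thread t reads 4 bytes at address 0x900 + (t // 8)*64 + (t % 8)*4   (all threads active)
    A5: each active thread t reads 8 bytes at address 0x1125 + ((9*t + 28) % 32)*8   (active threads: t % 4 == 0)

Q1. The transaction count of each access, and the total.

A1: 5 transactions
A2: 4 transactions
A3: 32 transactions
A4: 4 transactions
A5: 5 transactions

Answer: 5,4,32,4,5; total 50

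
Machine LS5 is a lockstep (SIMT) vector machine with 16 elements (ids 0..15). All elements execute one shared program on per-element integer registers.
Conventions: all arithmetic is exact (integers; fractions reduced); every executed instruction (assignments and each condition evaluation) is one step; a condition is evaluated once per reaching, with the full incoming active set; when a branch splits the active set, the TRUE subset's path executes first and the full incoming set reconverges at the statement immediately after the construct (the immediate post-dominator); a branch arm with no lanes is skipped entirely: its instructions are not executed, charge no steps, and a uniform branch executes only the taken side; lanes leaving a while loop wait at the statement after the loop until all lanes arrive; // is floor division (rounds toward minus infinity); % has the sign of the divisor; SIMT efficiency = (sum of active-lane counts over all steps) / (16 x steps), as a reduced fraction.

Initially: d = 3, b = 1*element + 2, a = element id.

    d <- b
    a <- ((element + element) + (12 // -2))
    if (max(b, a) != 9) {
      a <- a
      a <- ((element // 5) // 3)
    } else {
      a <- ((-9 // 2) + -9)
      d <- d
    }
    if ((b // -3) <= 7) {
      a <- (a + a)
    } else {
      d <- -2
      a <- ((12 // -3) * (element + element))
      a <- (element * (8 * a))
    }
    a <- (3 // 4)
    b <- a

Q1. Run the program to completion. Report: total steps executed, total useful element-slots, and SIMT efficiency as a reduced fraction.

Answer: 11 steps, 144 useful, 9/11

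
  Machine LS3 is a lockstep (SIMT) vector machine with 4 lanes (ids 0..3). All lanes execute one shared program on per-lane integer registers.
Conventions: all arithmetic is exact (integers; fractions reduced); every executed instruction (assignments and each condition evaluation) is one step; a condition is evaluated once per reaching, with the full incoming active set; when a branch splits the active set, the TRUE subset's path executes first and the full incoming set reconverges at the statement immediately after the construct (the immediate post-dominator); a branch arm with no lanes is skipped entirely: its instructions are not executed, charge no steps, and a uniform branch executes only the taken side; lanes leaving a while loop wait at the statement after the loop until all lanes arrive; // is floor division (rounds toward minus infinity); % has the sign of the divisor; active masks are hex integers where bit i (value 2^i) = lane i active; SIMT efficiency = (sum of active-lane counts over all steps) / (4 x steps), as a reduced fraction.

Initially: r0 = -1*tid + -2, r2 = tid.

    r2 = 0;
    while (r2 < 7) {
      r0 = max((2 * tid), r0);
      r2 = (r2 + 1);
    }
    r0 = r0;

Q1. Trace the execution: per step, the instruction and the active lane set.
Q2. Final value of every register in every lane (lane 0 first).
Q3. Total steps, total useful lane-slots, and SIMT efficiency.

step 0: r2 <- 0                      0xf
step 1: eval (r2 < 7)                0xf
step 2: r0 <- max((2 * tid), r0)     0xf
step 3: r2 <- (r2 + 1)               0xf
step 4: eval (r2 < 7)                0xf
step 5: r0 <- max((2 * tid), r0)     0xf
step 6: r2 <- (r2 + 1)               0xf
step 7: eval (r2 < 7)                0xf
step 8: r0 <- max((2 * tid), r0)     0xf
step 9: r2 <- (r2 + 1)               0xf
step 10: eval (r2 < 7)                0xf
step 11: r0 <- max((2 * tid), r0)     0xf
step 12: r2 <- (r2 + 1)               0xf
step 13: eval (r2 < 7)                0xf
step 14: r0 <- max((2 * tid), r0)     0xf
step 15: r2 <- (r2 + 1)               0xf
step 16: eval (r2 < 7)                0xf
step 17: r0 <- max((2 * tid), r0)     0xf
step 18: r2 <- (r2 + 1)               0xf
step 19: eval (r2 < 7)                0xf
step 20: r0 <- max((2 * tid), r0)     0xf
step 21: r2 <- (r2 + 1)               0xf
step 22: eval (r2 < 7)                0xf
step 23: r0 <- r0                     0xf

Answer: 24 steps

r0: 0,2,4,6
r2: 7,7,7,7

steps = 24; useful = 96; efficiency = 96/96 = 1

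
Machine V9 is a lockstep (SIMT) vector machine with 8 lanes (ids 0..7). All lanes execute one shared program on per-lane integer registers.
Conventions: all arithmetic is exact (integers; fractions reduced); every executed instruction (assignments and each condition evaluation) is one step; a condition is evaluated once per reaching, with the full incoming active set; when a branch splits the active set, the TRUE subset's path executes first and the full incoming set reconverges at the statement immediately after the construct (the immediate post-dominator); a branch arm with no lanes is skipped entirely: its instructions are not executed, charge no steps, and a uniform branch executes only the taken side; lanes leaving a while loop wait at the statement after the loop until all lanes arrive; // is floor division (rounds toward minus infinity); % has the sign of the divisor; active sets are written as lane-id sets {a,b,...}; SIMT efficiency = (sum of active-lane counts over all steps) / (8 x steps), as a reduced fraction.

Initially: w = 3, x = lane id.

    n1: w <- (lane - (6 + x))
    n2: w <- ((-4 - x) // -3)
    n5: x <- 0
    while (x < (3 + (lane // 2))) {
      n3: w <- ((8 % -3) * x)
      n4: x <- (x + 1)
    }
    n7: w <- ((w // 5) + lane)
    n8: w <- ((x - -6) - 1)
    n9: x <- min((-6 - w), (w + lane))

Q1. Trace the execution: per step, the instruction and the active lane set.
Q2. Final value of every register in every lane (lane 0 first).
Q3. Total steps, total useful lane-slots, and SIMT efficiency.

step 0: w <- (lane - (6 + x))        {0,1,2,3,4,5,6,7}
step 1: w <- ((-4 - x) // -3)        {0,1,2,3,4,5,6,7}
step 2: x <- 0                       {0,1,2,3,4,5,6,7}
step 3: eval (x < (3 + (lane // 2))) {0,1,2,3,4,5,6,7}
step 4: w <- ((8 % -3) * x)          {0,1,2,3,4,5,6,7}
step 5: x <- (x + 1)                 {0,1,2,3,4,5,6,7}
step 6: eval (x < (3 + (lane // 2))) {0,1,2,3,4,5,6,7}
step 7: w <- ((8 % -3) * x)          {0,1,2,3,4,5,6,7}
step 8: x <- (x + 1)                 {0,1,2,3,4,5,6,7}
step 9: eval (x < (3 + (lane // 2))) {0,1,2,3,4,5,6,7}
step 10: w <- ((8 % -3) * x)          {0,1,2,3,4,5,6,7}
step 11: x <- (x + 1)                 {0,1,2,3,4,5,6,7}
step 12: eval (x < (3 + (lane // 2))) {0,1,2,3,4,5,6,7}
step 13: w <- ((8 % -3) * x)          {2,3,4,5,6,7}
step 14: x <- (x + 1)                 {2,3,4,5,6,7}
step 15: eval (x < (3 + (lane // 2))) {2,3,4,5,6,7}
step 16: w <- ((8 % -3) * x)          {4,5,6,7}
step 17: x <- (x + 1)                 {4,5,6,7}
step 18: eval (x < (3 + (lane // 2))) {4,5,6,7}
step 19: w <- ((8 % -3) * x)          {6,7}
step 20: x <- (x + 1)                 {6,7}
step 21: eval (x < (3 + (lane // 2))) {6,7}
step 22: w <- ((w // 5) + lane)       {0,1,2,3,4,5,6,7}
step 23: w <- ((x - -6) - 1)          {0,1,2,3,4,5,6,7}
step 24: x <- min((-6 - w), (w + lane)) {0,1,2,3,4,5,6,7}

Answer: 25 steps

w: 8,8,9,9,10,10,11,11
x: -14,-14,-15,-15,-16,-16,-17,-17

steps = 25; useful = 164; efficiency = 164/200 = 41/50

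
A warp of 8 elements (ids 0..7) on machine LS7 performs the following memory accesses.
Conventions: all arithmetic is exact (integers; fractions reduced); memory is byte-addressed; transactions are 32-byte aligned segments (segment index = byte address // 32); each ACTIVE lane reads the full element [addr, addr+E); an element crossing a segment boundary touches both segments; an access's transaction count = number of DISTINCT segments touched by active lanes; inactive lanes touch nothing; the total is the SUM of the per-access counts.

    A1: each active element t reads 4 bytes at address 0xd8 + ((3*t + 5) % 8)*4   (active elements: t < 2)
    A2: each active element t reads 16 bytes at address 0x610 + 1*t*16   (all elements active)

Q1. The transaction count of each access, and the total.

A1: 2 transactions
A2: 5 transactions

Answer: 2,5; total 7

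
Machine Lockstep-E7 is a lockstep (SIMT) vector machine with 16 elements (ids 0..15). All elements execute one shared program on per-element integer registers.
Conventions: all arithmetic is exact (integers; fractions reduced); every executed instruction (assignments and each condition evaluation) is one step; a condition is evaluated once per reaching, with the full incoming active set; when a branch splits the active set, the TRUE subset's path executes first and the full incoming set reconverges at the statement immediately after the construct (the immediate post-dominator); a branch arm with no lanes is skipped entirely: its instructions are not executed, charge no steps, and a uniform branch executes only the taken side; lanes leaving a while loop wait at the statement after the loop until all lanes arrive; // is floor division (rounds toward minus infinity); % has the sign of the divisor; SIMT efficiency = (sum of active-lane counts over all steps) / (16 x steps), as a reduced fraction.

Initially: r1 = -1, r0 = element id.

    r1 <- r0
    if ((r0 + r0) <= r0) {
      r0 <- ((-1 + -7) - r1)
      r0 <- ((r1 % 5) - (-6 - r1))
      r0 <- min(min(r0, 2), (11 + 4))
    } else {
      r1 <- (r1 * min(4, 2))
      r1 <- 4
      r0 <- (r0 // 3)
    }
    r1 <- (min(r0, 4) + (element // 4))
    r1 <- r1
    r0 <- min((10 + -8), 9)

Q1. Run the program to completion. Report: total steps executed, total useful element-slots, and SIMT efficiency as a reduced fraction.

Answer: 11 steps, 128 useful, 8/11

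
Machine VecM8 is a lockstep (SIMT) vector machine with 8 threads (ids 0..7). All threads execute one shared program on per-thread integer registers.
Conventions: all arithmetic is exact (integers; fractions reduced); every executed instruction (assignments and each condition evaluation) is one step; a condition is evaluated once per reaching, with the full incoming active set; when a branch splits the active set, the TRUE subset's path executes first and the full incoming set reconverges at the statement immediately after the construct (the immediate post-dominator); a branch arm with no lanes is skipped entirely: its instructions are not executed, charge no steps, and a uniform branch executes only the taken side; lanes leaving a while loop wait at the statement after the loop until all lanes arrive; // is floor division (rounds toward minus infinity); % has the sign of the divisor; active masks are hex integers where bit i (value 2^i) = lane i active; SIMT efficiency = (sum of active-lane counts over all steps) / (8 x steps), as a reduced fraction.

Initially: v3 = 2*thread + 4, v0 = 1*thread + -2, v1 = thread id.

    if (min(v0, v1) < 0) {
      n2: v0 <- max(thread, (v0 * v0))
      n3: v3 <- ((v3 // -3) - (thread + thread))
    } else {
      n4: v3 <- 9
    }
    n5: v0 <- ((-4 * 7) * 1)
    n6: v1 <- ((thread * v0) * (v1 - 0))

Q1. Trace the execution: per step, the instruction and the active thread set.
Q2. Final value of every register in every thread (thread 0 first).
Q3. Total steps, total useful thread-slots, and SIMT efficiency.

step 0: eval (min(v0, v1) < 0)       0xff
step 1: v0 <- max(thread, (v0 * v0)) 0x03
step 2: v3 <- ((v3 // -3) - (thread + thread)) 0x03
step 3: v3 <- 9                      0xfc
step 4: v0 <- ((-4 * 7) * 1)         0xff
step 5: v1 <- ((thread * v0) * (v1 - 0)) 0xff

Answer: 6 steps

v3: -2,-4,9,9,9,9,9,9
v0: -28,-28,-28,-28,-28,-28,-28,-28
v1: 0,-28,-112,-252,-448,-700,-1008,-1372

steps = 6; useful = 34; efficiency = 34/48 = 17/24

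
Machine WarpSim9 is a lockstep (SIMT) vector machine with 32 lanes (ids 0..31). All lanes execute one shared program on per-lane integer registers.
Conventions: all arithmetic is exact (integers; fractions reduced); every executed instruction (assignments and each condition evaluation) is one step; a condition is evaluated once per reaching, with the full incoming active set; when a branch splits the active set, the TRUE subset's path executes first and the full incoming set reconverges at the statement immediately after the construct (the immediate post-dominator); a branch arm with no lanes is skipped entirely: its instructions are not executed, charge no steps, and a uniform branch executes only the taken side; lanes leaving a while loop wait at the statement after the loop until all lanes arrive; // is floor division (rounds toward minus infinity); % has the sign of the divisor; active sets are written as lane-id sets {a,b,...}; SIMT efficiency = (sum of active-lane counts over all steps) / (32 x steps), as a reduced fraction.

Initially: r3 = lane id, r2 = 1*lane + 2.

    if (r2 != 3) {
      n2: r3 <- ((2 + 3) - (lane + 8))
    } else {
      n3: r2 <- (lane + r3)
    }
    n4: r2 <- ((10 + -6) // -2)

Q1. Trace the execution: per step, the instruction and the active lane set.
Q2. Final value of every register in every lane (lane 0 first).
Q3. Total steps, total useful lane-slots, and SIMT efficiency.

step 0: eval (r2 != 3)               {0,1,2,3,4,5,6,7,8,9,10,11,12,13,14,15,16,17,18,19,20,21,22,23,24,25,26,27,28,29,30,31}
step 1: r3 <- ((2 + 3) - (lane + 8)) {0,2,3,4,5,6,7,8,9,10,11,12,13,14,15,16,17,18,19,20,21,22,23,24,25,26,27,28,29,30,31}
step 2: r2 <- (lane + r3)            {1}
step 3: r2 <- ((10 + -6) // -2)      {0,1,2,3,4,5,6,7,8,9,10,11,12,13,14,15,16,17,18,19,20,21,22,23,24,25,26,27,28,29,30,31}

Answer: 4 steps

r3: -3,1,-5,-6,-7,-8,-9,-10,-11,-12,-13,-14,-15,-16,-17,-18,-19,-20,-21,-22,-23,-24,-25,-26,-27,-28,-29,-30,-31,-32,-33,-34
r2: -2,-2,-2,-2,-2,-2,-2,-2,-2,-2,-2,-2,-2,-2,-2,-2,-2,-2,-2,-2,-2,-2,-2,-2,-2,-2,-2,-2,-2,-2,-2,-2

steps = 4; useful = 96; efficiency = 96/128 = 3/4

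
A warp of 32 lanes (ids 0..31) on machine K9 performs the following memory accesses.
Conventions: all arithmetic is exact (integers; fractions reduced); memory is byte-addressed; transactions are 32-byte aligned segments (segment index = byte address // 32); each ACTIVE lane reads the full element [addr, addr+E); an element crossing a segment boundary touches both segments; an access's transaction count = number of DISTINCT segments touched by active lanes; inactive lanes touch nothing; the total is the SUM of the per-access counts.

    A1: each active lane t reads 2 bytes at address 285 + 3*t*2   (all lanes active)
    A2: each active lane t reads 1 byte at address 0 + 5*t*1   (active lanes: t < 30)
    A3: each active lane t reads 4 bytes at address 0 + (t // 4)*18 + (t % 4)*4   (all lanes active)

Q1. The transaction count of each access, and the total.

A1: 7 transactions
A2: 5 transactions
A3: 5 transactions

Answer: 7,5,5; total 17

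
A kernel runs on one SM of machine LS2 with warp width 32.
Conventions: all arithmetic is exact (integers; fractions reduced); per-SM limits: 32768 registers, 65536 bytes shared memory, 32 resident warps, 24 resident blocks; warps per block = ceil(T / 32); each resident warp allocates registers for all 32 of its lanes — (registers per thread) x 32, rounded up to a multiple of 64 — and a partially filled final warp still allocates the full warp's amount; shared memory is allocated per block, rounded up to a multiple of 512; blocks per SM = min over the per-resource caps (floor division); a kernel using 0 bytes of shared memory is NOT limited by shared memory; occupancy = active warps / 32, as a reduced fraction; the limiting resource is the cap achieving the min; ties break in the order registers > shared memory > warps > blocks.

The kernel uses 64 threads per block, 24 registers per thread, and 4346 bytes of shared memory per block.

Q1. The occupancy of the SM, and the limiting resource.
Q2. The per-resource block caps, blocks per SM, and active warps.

Answer: occupancy 7/8, limited by shared memory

registers: 21 blocks
shared memory: 14 blocks
warps: 16 blocks
blocks: 24 blocks

Answer: 14 blocks, 28 active warps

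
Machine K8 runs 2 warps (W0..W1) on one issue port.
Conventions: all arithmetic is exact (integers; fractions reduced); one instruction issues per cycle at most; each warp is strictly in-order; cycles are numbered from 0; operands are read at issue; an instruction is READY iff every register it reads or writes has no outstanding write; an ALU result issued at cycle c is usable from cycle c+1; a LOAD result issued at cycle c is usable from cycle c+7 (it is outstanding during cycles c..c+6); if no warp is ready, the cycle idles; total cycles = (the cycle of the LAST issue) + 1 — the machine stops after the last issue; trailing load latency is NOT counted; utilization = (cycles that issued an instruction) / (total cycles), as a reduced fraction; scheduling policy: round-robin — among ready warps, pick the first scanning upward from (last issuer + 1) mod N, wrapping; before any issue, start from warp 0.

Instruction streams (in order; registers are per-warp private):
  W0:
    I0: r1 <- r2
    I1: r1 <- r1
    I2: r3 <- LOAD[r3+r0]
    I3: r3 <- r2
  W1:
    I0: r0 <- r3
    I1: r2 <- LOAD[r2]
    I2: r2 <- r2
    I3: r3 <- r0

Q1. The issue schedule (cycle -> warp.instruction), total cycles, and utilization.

cycle 0: W0.I0
cycle 1: W1.I0
cycle 2: W0.I1
cycle 3: W1.I1
cycle 4: W0.I2
cycle 5: idle
cycle 6: idle
cycle 7: idle
cycle 8: idle
cycle 9: idle
cycle 10: W1.I2
cycle 11: W0.I3
cycle 12: W1.I3

Answer: 13 cycles, utilization 8/13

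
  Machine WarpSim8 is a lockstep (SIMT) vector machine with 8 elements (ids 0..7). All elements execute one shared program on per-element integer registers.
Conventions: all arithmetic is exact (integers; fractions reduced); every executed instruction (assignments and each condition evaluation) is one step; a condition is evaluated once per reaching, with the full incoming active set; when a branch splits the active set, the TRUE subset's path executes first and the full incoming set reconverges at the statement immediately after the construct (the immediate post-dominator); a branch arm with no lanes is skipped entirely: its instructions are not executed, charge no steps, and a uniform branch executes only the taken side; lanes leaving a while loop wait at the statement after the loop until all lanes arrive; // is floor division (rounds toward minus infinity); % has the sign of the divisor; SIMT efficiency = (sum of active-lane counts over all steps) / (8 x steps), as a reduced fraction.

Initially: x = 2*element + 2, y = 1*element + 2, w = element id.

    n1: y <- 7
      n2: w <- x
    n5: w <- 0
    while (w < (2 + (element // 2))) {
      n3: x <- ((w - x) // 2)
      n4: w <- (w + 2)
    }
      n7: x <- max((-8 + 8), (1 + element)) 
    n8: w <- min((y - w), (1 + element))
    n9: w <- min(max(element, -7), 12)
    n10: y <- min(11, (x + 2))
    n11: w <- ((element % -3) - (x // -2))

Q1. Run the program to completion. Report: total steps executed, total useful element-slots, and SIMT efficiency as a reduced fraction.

Answer: 18 steps, 120 useful, 5/6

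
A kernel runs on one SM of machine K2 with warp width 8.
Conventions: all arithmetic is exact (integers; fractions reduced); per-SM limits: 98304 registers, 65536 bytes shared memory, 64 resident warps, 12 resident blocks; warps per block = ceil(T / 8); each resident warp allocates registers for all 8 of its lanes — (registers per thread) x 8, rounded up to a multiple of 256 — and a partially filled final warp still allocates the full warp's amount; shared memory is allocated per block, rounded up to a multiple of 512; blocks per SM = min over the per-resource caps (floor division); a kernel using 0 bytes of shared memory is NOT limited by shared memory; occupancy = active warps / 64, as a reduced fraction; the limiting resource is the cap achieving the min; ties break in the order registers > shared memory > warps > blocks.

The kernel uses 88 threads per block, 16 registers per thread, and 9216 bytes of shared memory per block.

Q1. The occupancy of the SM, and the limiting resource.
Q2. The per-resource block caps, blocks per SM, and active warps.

Answer: occupancy 55/64, limited by warps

registers: 34 blocks
shared memory: 7 blocks
warps: 5 blocks
blocks: 12 blocks

Answer: 5 blocks, 55 active warps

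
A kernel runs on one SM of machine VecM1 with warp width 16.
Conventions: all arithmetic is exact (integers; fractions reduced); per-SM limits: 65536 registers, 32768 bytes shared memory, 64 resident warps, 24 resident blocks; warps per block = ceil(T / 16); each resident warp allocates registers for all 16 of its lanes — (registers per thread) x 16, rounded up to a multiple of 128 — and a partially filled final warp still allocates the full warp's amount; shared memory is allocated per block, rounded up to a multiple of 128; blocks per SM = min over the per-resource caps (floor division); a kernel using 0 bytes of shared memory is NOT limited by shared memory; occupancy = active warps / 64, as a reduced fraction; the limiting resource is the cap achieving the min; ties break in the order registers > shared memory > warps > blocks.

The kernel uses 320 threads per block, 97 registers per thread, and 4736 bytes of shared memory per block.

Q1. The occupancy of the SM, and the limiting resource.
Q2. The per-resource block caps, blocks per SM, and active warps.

Answer: occupancy 5/16, limited by registers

registers: 1 block
shared memory: 6 blocks
warps: 3 blocks
blocks: 24 blocks

Answer: 1 block, 20 active warps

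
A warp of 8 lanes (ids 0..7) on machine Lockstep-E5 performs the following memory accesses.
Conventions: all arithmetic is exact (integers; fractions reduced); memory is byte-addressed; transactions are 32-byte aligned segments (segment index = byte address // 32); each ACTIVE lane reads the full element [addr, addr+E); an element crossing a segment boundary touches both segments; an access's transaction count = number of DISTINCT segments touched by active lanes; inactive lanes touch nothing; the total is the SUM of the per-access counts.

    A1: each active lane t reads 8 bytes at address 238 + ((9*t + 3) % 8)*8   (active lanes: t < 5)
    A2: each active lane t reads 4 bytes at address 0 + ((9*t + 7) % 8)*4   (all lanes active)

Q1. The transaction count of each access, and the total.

A1: 2 transactions
A2: 1 transaction

Answer: 2,1; total 3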